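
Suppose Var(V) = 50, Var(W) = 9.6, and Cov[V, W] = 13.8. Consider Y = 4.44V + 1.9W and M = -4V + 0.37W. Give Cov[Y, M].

Cov[Y, M] = -963.46056

By bilinearity, Cov[Y, M] = ac·Var(V) + bd·Var(W) + (ad+bc)·Cov[V, W], with a=4.44, b=1.9, c=-4, d=0.37.
ac·Var(V) = 4.44·(-4)·50 = -888
bd·Var(W) = 1.9·0.37·9.6 = 6.7488
(ad+bc)·Cov[V, W] = (-5.9572)·13.8 = -82.20936
Cov[Y, M] = -888 + 6.7488 + (-82.20936) = -963.46056.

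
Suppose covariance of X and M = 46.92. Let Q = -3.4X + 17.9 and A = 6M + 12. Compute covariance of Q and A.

covariance of Q and A = -957.168

covariance of Q and A = a·c·covariance of X and M = (-3.4)·6·46.92 = -957.168. Additive constants drop out.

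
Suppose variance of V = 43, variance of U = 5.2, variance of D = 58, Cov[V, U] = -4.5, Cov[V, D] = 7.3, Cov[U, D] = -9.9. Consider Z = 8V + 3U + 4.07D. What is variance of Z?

variance of Z = a²·variance of V + b²·variance of U + c²·variance of D + 2ab·Cov[V, U] + 2ac·Cov[V, D] + 2bc·Cov[U, D], with a = 8, b = 3, c = 4.07.
= 2752 + 46.8 + 960.7642 + (-216) + 475.376 + (-241.758)
= 3777.1822.

variance of Z = 3777.1822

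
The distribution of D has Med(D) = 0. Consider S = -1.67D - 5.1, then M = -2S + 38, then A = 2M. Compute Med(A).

Med(A) = 96.4

Med(S) = (-1.67)·0 + (-5.1) = -5.1.
Med(M) = (-2)·(-5.1) + 38 = 48.2.
Med(A) = 2·48.2 = 96.4.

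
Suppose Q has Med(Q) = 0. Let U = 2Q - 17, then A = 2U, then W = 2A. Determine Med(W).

Med(W) = -68

Med(U) = 2·0 + (-17) = -17.
Med(A) = 2·(-17) = -34.
Med(W) = 2·(-34) = -68.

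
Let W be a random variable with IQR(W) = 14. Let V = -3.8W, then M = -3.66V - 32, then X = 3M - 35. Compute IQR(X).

IQR(X) = 584.136

IQR(V) = |-3.8|·14 = 53.2.
IQR(M) = |-3.66|·53.2 = 194.712.
IQR(X) = |3|·194.712 = 584.136.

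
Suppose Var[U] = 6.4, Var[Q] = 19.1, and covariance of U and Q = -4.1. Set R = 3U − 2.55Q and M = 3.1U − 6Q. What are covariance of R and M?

By bilinearity, covariance of R and M = ac·Var[U] + bd·Var[Q] + (ad+bc)·covariance of U and Q, with a=3, b=-2.55, c=3.1, d=-6.
ac·Var[U] = 3·3.1·6.4 = 59.52
bd·Var[Q] = (-2.55)·(-6)·19.1 = 292.23
(ad+bc)·covariance of U and Q = (-25.905)·(-4.1) = 106.2105
covariance of R and M = 59.52 + 292.23 + 106.2105 = 457.9605.

covariance of R and M = 457.9605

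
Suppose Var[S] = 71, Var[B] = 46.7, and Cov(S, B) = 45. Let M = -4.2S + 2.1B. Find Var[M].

Var[M] = a²·Var[S] + b²·Var[B] + 2ab·Cov(S, B) with a = -4.2, b = 2.1.
= (-4.2)²·71 + 2.1²·46.7 + 2·(-4.2)·2.1·45
= 1252.44 + 205.947 + (-793.8) = 664.587.

Var[M] = 664.587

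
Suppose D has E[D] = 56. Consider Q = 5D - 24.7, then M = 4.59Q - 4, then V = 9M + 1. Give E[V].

E[Q] = 5·56 + (-24.7) = 255.3.
E[M] = 4.59·255.3 + (-4) = 1167.827.
E[V] = 9·1167.827 + 1 = 10511.443.

E[V] = 10511.443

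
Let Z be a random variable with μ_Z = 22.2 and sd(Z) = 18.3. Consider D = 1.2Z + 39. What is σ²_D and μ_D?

σ²_D = 482.2416, μ_D = 65.64

D = 1.2Z + 39 is linear with a = 1.2, b = 39.
σ²_Z = 18.3² = 334.89.
σ²_D = a²·σ²_Z = 1.2²·334.89 = 482.2416 (the additive constant 39 does not affect variance).
μ_D = a·μ_Z + b = 1.2·22.2 + 39 = 65.64.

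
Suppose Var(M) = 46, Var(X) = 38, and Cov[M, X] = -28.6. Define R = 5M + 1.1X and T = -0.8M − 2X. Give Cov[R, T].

Cov[R, T] = 43.568

By bilinearity, Cov[R, T] = ac·Var(M) + bd·Var(X) + (ad+bc)·Cov[M, X], with a=5, b=1.1, c=-0.8, d=-2.
ac·Var(M) = 5·(-0.8)·46 = -184
bd·Var(X) = 1.1·(-2)·38 = -83.6
(ad+bc)·Cov[M, X] = (-10.88)·(-28.6) = 311.168
Cov[R, T] = -184 + (-83.6) + 311.168 = 43.568.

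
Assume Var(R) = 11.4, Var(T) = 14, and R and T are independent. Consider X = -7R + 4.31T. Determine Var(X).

Var(X) = a²·Var(R) + b²·Var(T) + 2ab·Cov[R, T] with a = -7, b = 4.31.
Independence gives Cov[R, T] = 0.
= (-7)²·11.4 + 4.31²·14 + 2·(-7)·4.31·0
= 558.6 + 260.0654 + 0 = 818.6654.

Var(X) = 818.6654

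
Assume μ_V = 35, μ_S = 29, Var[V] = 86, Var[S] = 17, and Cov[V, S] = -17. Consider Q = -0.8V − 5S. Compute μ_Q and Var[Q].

μ_Q = -173, Var[Q] = 344.04

μ_Q = (-0.8)·μ_V + (-5)·μ_S = (-0.8)·35 + (-5)·29 = -173.
Var[Q] = a²·Var[V] + b²·Var[S] + 2ab·Cov[V, S] with a = -0.8, b = -5.
= (-0.8)²·86 + (-5)²·17 + 2·(-0.8)·(-5)·(-17)
= 55.04 + 425 + (-136) = 344.04.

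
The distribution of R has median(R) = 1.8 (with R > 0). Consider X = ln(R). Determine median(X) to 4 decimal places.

ln(R) is monotone on this domain, so median(X) = ln(1.8) ≈ 0.5878.

median(X) = 0.5878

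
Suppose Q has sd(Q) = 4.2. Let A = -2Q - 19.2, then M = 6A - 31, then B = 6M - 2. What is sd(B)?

sd(A) = |-2|·4.2 = 8.4.
sd(M) = |6|·8.4 = 50.4.
sd(B) = |6|·50.4 = 302.4.

sd(B) = 302.4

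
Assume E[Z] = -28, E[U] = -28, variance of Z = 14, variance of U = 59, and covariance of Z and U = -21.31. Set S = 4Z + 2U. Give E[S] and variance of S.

E[S] = -168, variance of S = 119.04

E[S] = 4·E[Z] + 2·E[U] = 4·(-28) + 2·(-28) = -168.
variance of S = a²·variance of Z + b²·variance of U + 2ab·covariance of Z and U with a = 4, b = 2.
= 4²·14 + 2²·59 + 2·4·2·(-21.31)
= 224 + 236 + (-340.96) = 119.04.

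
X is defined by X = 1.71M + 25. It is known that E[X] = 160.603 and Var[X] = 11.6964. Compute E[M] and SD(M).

E[M] = 79.3, SD(M) = 2

From X = 1.71M + 25: E[X] = a·E[M] + b, so E[M] = (E[X] − b)/a = (160.603 − 25)/1.71 = 79.3.
SD(X) = √11.6964 = 3.42.
SD(X) = |a|·SD(M), so SD(M) = 3.42/|1.71| = 2.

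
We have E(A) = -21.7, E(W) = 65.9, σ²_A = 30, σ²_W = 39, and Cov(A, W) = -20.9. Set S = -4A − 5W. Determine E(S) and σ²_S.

E(S) = -242.7, σ²_S = 619

E(S) = (-4)·E(A) + (-5)·E(W) = (-4)·(-21.7) + (-5)·65.9 = -242.7.
σ²_S = a²·σ²_A + b²·σ²_W + 2ab·Cov(A, W) with a = -4, b = -5.
= (-4)²·30 + (-5)²·39 + 2·(-4)·(-5)·(-20.9)
= 480 + 975 + (-836) = 619.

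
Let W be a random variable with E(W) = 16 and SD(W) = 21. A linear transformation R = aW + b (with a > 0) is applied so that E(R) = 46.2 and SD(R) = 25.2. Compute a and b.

SD(R) = a·SD(W) (a > 0), so a = 25.2/21 = 1.2.
E(R) = a·E(W) + b, so b = 46.2 − 1.2·16 = 27.

a = 1.2, b = 27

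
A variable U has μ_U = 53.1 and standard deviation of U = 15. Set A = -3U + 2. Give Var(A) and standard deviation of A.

Var(A) = 2025, standard deviation of A = 45

A = -3U + 2 is linear with a = -3, b = 2.
Var(U) = 15² = 225.
Var(A) = a²·Var(U) = (-3)²·225 = 2025 (the additive constant 2 does not affect variance).
standard deviation of A = |a|·standard deviation of U = |-3|·15 = 45.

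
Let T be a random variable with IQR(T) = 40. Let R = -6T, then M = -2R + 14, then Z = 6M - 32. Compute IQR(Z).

IQR(R) = |-6|·40 = 240.
IQR(M) = |-2|·240 = 480.
IQR(Z) = |6|·480 = 2880.

IQR(Z) = 2880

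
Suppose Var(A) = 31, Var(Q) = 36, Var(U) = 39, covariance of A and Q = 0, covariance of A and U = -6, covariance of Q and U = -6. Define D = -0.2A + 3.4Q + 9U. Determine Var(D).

Var(D) = a²·Var(A) + b²·Var(Q) + c²·Var(U) + 2ab·covariance of A and Q + 2ac·covariance of A and U + 2bc·covariance of Q and U, with a = -0.2, b = 3.4, c = 9.
= 1.24 + 416.16 + 3159 + 0 + 21.6 + (-367.2)
= 3230.8.

Var(D) = 3230.8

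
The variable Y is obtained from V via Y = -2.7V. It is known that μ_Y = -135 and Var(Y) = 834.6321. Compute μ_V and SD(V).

From Y = -2.7V: μ_Y = a·μ_V + b, so μ_V = (μ_Y − b)/a = (-135 − 0)/(-2.7) = 50.
SD(Y) = √834.6321 = 28.89.
SD(Y) = |a|·SD(V), so SD(V) = 28.89/|-2.7| = 10.7.

μ_V = 50, SD(V) = 10.7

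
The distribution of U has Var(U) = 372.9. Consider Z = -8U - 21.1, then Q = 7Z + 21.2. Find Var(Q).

Var(Q) = 1169414.4

Var(Z) = (-8)²·372.9 = 23865.6.
Var(Q) = 7²·23865.6 = 1169414.4.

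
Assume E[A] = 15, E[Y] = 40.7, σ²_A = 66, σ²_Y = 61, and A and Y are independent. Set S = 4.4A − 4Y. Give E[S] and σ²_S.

E[S] = -96.8, σ²_S = 2253.76

E[S] = 4.4·E[A] + (-4)·E[Y] = 4.4·15 + (-4)·40.7 = -96.8.
σ²_S = a²·σ²_A + b²·σ²_Y + 2ab·Cov(A, Y) with a = 4.4, b = -4.
Independence gives Cov(A, Y) = 0.
= 4.4²·66 + (-4)²·61 + 2·4.4·(-4)·0
= 1277.76 + 976 + 0 = 2253.76.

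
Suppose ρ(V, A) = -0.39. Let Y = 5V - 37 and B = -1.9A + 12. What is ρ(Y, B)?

ρ(Y, B) = 0.39

Linear rescalings preserve |correlation|; the slopes 5 and -1.9 have opposite signs, so the correlation flips sign: ρ(Y, B) = −ρ(V, A) = 0.39.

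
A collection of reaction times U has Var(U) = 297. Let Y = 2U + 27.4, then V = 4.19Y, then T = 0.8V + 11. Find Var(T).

Var(T) = 13348.253952

Var(Y) = 2²·297 = 1188.
Var(V) = 4.19²·1188 = 20856.6468.
Var(T) = 0.8²·20856.6468 = 13348.253952.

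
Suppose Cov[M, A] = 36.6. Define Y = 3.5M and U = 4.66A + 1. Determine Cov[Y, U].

Cov[Y, U] = a·c·Cov[M, A] = 3.5·4.66·36.6 = 596.946. Additive constants drop out.

Cov[Y, U] = 596.946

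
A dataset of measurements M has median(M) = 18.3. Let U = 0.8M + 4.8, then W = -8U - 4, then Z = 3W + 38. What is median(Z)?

median(U) = 0.8·18.3 + 4.8 = 19.44.
median(W) = (-8)·19.44 + (-4) = -159.52.
median(Z) = 3·(-159.52) + 38 = -440.56.

median(Z) = -440.56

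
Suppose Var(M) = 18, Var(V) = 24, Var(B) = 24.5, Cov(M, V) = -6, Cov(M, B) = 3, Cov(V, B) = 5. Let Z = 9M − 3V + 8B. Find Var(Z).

Var(Z) = 3758

Var(Z) = a²·Var(M) + b²·Var(V) + c²·Var(B) + 2ab·Cov(M, V) + 2ac·Cov(M, B) + 2bc·Cov(V, B), with a = 9, b = -3, c = 8.
= 1458 + 216 + 1568 + 324 + 432 + (-240)
= 3758.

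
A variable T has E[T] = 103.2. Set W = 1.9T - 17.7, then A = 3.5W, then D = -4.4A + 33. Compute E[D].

E[W] = 1.9·103.2 + (-17.7) = 178.38.
E[A] = 3.5·178.38 = 624.33.
E[D] = (-4.4)·624.33 + 33 = -2714.052.

E[D] = -2714.052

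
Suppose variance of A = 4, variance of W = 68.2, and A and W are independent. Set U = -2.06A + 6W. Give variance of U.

variance of U = a²·variance of A + b²·variance of W + 2ab·Cov(A, W) with a = -2.06, b = 6.
Independence gives Cov(A, W) = 0.
= (-2.06)²·4 + 6²·68.2 + 2·(-2.06)·6·0
= 16.9744 + 2455.2 + 0 = 2472.1744.

variance of U = 2472.1744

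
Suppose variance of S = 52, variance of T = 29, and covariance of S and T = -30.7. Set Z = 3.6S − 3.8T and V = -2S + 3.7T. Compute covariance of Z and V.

covariance of Z and V = -1424.384

By bilinearity, covariance of Z and V = ac·variance of S + bd·variance of T + (ad+bc)·covariance of S and T, with a=3.6, b=-3.8, c=-2, d=3.7.
ac·variance of S = 3.6·(-2)·52 = -374.4
bd·variance of T = (-3.8)·3.7·29 = -407.74
(ad+bc)·covariance of S and T = (20.92)·(-30.7) = -642.244
covariance of Z and V = -374.4 + (-407.74) + (-642.244) = -1424.384.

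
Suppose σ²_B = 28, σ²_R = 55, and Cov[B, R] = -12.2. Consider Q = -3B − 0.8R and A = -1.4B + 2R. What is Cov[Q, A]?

Cov[Q, A] = 89.136

By bilinearity, Cov[Q, A] = ac·σ²_B + bd·σ²_R + (ad+bc)·Cov[B, R], with a=-3, b=-0.8, c=-1.4, d=2.
ac·σ²_B = (-3)·(-1.4)·28 = 117.6
bd·σ²_R = (-0.8)·2·55 = -88
(ad+bc)·Cov[B, R] = (-4.88)·(-12.2) = 59.536
Cov[Q, A] = 117.6 + (-88) + 59.536 = 89.136.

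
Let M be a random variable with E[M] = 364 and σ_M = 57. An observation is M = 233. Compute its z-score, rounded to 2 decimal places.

z = -2.30

z = (M − E[M]) / σ_M = (233 − 364) / 57 ≈ -2.30.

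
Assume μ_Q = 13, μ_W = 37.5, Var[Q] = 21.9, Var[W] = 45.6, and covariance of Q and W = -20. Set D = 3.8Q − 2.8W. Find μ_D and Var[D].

μ_D = 3.8·μ_Q + (-2.8)·μ_W = 3.8·13 + (-2.8)·37.5 = -55.6.
Var[D] = a²·Var[Q] + b²·Var[W] + 2ab·covariance of Q and W with a = 3.8, b = -2.8.
= 3.8²·21.9 + (-2.8)²·45.6 + 2·3.8·(-2.8)·(-20)
= 316.236 + 357.504 + 425.6 = 1099.34.

μ_D = -55.6, Var[D] = 1099.34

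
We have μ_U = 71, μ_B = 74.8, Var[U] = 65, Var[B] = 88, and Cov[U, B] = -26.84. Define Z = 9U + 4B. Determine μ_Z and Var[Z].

μ_Z = 9·μ_U + 4·μ_B = 9·71 + 4·74.8 = 938.2.
Var[Z] = a²·Var[U] + b²·Var[B] + 2ab·Cov[U, B] with a = 9, b = 4.
= 9²·65 + 4²·88 + 2·9·4·(-26.84)
= 5265 + 1408 + (-1932.48) = 4740.52.

μ_Z = 938.2, Var[Z] = 4740.52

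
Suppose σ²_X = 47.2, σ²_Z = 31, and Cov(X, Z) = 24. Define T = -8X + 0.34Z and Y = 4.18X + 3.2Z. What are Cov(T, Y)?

Cov(T, Y) = -2124.9312

By bilinearity, Cov(T, Y) = ac·σ²_X + bd·σ²_Z + (ad+bc)·Cov(X, Z), with a=-8, b=0.34, c=4.18, d=3.2.
ac·σ²_X = (-8)·4.18·47.2 = -1578.368
bd·σ²_Z = 0.34·3.2·31 = 33.728
(ad+bc)·Cov(X, Z) = (-24.1788)·24 = -580.2912
Cov(T, Y) = -1578.368 + 33.728 + (-580.2912) = -2124.9312.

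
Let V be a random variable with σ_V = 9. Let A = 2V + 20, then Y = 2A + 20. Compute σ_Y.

σ_Y = 36

σ_A = |2|·9 = 18.
σ_Y = |2|·18 = 36.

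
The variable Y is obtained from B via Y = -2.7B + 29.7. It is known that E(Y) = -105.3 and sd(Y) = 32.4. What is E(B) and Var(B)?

E(B) = 50, Var(B) = 144

From Y = -2.7B + 29.7: E(Y) = a·E(B) + b, so E(B) = (E(Y) − b)/a = (-105.3 − 29.7)/(-2.7) = 50.
Var(Y) = 32.4² = 1049.76.
Var(Y) = a²·Var(B), so Var(B) = 1049.76/(-2.7)² = 144.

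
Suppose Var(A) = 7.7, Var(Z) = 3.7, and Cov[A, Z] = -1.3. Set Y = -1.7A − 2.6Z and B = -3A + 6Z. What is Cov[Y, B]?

Cov[Y, B] = -15.33

By bilinearity, Cov[Y, B] = ac·Var(A) + bd·Var(Z) + (ad+bc)·Cov[A, Z], with a=-1.7, b=-2.6, c=-3, d=6.
ac·Var(A) = (-1.7)·(-3)·7.7 = 39.27
bd·Var(Z) = (-2.6)·6·3.7 = -57.72
(ad+bc)·Cov[A, Z] = (-2.4)·(-1.3) = 3.12
Cov[Y, B] = 39.27 + (-57.72) + 3.12 = -15.33.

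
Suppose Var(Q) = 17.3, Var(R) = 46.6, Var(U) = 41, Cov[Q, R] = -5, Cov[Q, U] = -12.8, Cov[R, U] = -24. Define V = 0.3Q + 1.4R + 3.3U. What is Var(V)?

Var(V) = a²·Var(Q) + b²·Var(R) + c²·Var(U) + 2ab·Cov[Q, R] + 2ac·Cov[Q, U] + 2bc·Cov[R, U], with a = 0.3, b = 1.4, c = 3.3.
= 1.557 + 91.336 + 446.49 + (-4.2) + (-25.344) + (-221.76)
= 288.079.

Var(V) = 288.079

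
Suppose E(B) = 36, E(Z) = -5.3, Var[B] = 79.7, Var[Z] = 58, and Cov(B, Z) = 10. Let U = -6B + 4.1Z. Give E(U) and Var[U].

E(U) = (-6)·E(B) + 4.1·E(Z) = (-6)·36 + 4.1·(-5.3) = -237.73.
Var[U] = a²·Var[B] + b²·Var[Z] + 2ab·Cov(B, Z) with a = -6, b = 4.1.
= (-6)²·79.7 + 4.1²·58 + 2·(-6)·4.1·10
= 2869.2 + 974.98 + (-492) = 3352.18.

E(U) = -237.73, Var[U] = 3352.18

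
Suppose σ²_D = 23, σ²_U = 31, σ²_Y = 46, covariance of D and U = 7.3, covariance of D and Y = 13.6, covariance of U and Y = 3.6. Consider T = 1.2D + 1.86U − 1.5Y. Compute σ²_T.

σ²_T = a²·σ²_D + b²·σ²_U + c²·σ²_Y + 2ab·covariance of D and U + 2ac·covariance of D and Y + 2bc·covariance of U and Y, with a = 1.2, b = 1.86, c = -1.5.
= 33.12 + 107.2476 + 103.5 + 32.5872 + (-48.96) + (-20.088)
= 207.4068.

σ²_T = 207.4068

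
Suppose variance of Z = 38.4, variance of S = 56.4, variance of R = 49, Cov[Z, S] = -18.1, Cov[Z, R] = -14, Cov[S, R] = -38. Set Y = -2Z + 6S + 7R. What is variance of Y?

variance of Y = a²·variance of Z + b²·variance of S + c²·variance of R + 2ab·Cov[Z, S] + 2ac·Cov[Z, R] + 2bc·Cov[S, R], with a = -2, b = 6, c = 7.
= 153.6 + 2030.4 + 2401 + 434.4 + 392 + (-3192)
= 2219.4.

variance of Y = 2219.4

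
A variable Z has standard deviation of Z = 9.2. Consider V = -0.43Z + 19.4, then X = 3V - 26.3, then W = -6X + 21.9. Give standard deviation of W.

standard deviation of W = 71.208

standard deviation of V = |-0.43|·9.2 = 3.956.
standard deviation of X = |3|·3.956 = 11.868.
standard deviation of W = |-6|·11.868 = 71.208.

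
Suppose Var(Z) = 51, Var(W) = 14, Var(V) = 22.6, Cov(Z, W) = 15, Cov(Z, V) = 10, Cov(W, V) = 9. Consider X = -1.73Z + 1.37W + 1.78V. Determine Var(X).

Var(X) = a²·Var(Z) + b²·Var(W) + c²·Var(V) + 2ab·Cov(Z, W) + 2ac·Cov(Z, V) + 2bc·Cov(W, V), with a = -1.73, b = 1.37, c = 1.78.
= 152.6379 + 26.2766 + 71.60584 + (-71.103) + (-61.588) + 43.8948
= 161.72414.

Var(X) = 161.72414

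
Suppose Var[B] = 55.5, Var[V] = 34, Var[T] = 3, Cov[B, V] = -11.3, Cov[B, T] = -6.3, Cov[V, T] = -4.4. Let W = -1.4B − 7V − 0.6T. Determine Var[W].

Var[W] = 1506.836

Var[W] = a²·Var[B] + b²·Var[V] + c²·Var[T] + 2ab·Cov[B, V] + 2ac·Cov[B, T] + 2bc·Cov[V, T], with a = -1.4, b = -7, c = -0.6.
= 108.78 + 1666 + 1.08 + (-221.48) + (-10.584) + (-36.96)
= 1506.836.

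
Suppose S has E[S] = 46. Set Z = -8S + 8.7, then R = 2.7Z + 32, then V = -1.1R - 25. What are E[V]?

E[V] = 1006.921

E[Z] = (-8)·46 + 8.7 = -359.3.
E[R] = 2.7·(-359.3) + 32 = -938.11.
E[V] = (-1.1)·(-938.11) + (-25) = 1006.921.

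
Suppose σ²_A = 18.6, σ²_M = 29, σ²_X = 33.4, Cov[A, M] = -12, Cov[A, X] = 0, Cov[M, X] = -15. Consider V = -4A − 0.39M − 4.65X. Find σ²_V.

σ²_V = 932.3574

σ²_V = a²·σ²_A + b²·σ²_M + c²·σ²_X + 2ab·Cov[A, M] + 2ac·Cov[A, X] + 2bc·Cov[M, X], with a = -4, b = -0.39, c = -4.65.
= 297.6 + 4.4109 + 722.1915 + (-37.44) + 0 + (-54.405)
= 932.3574.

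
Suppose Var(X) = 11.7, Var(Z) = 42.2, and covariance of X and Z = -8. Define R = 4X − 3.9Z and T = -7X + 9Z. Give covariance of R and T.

covariance of R and T = -2315.22

By bilinearity, covariance of R and T = ac·Var(X) + bd·Var(Z) + (ad+bc)·covariance of X and Z, with a=4, b=-3.9, c=-7, d=9.
ac·Var(X) = 4·(-7)·11.7 = -327.6
bd·Var(Z) = (-3.9)·9·42.2 = -1481.22
(ad+bc)·covariance of X and Z = (63.3)·(-8) = -506.4
covariance of R and T = -327.6 + (-1481.22) + (-506.4) = -2315.22.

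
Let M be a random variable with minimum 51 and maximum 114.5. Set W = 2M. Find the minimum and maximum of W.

a = 2 > 0, so min(W) = a·min(M)+b = 2·51 = 102 and max(W) = 2·114.5 = 229.

min(W) = 102, max(W) = 229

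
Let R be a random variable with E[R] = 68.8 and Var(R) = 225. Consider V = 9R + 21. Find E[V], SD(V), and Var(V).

V = 9R + 21 is linear with a = 9, b = 21.
E[V] = a·E[R] + b = 9·68.8 + 21 = 640.2.
SD(R) = √225 = 15.
SD(V) = |a|·SD(R) = |9|·15 = 135.
Var(V) = a²·Var(R) = 9²·225 = 18225 (the additive constant 21 does not affect variance).

E[V] = 640.2, SD(V) = 135, Var(V) = 18225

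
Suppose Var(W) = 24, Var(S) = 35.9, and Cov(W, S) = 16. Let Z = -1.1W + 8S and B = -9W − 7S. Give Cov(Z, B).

Cov(Z, B) = -2801.6

By bilinearity, Cov(Z, B) = ac·Var(W) + bd·Var(S) + (ad+bc)·Cov(W, S), with a=-1.1, b=8, c=-9, d=-7.
ac·Var(W) = (-1.1)·(-9)·24 = 237.6
bd·Var(S) = 8·(-7)·35.9 = -2010.4
(ad+bc)·Cov(W, S) = (-64.3)·16 = -1028.8
Cov(Z, B) = 237.6 + (-2010.4) + (-1028.8) = -2801.6.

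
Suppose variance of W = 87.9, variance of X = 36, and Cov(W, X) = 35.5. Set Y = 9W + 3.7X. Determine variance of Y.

variance of Y = 9977.04

variance of Y = a²·variance of W + b²·variance of X + 2ab·Cov(W, X) with a = 9, b = 3.7.
= 9²·87.9 + 3.7²·36 + 2·9·3.7·35.5
= 7119.9 + 492.84 + 2364.3 = 9977.04.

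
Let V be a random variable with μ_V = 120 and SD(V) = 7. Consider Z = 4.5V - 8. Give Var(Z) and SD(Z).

Var(Z) = 992.25, SD(Z) = 31.5

Z = 4.5V - 8 is linear with a = 4.5, b = -8.
Var(V) = 7² = 49.
Var(Z) = a²·Var(V) = 4.5²·49 = 992.25 (the additive constant -8 does not affect variance).
SD(Z) = |a|·SD(V) = |4.5|·7 = 31.5.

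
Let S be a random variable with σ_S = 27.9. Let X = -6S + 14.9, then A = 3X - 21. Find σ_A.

σ_A = 502.2

σ_X = |-6|·27.9 = 167.4.
σ_A = |3|·167.4 = 502.2.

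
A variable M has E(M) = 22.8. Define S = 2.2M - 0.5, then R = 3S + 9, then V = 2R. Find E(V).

E(V) = 315.96

E(S) = 2.2·22.8 + (-0.5) = 49.66.
E(R) = 3·49.66 + 9 = 157.98.
E(V) = 2·157.98 = 315.96.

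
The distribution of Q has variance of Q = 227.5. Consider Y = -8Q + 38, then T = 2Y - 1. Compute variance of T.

variance of T = 58240

variance of Y = (-8)²·227.5 = 14560.
variance of T = 2²·14560 = 58240.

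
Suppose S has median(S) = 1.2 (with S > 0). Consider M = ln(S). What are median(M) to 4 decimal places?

ln(S) is monotone on this domain, so median(M) = ln(1.2) ≈ 0.1823.

median(M) = 0.1823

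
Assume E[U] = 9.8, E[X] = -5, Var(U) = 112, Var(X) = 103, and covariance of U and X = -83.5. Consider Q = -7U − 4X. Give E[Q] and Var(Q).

E[Q] = -48.6, Var(Q) = 2460

E[Q] = (-7)·E[U] + (-4)·E[X] = (-7)·9.8 + (-4)·(-5) = -48.6.
Var(Q) = a²·Var(U) + b²·Var(X) + 2ab·covariance of U and X with a = -7, b = -4.
= (-7)²·112 + (-4)²·103 + 2·(-7)·(-4)·(-83.5)
= 5488 + 1648 + (-4676) = 2460.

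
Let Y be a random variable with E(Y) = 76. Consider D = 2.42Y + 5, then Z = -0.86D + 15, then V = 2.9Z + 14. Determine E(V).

E(V) = -413.66648

E(D) = 2.42·76 + 5 = 188.92.
E(Z) = (-0.86)·188.92 + 15 = -147.4712.
E(V) = 2.9·(-147.4712) + 14 = -413.66648.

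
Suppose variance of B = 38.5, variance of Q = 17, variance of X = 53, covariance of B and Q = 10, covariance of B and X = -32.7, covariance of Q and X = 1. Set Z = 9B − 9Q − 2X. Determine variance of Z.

variance of Z = a²·variance of B + b²·variance of Q + c²·variance of X + 2ab·covariance of B and Q + 2ac·covariance of B and X + 2bc·covariance of Q and X, with a = 9, b = -9, c = -2.
= 3118.5 + 1377 + 212 + (-1620) + 1177.2 + 36
= 4300.7.

variance of Z = 4300.7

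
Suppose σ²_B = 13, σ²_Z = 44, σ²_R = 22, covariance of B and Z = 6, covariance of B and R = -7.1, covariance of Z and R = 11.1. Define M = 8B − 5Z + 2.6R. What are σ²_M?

σ²_M = a²·σ²_B + b²·σ²_Z + c²·σ²_R + 2ab·covariance of B and Z + 2ac·covariance of B and R + 2bc·covariance of Z and R, with a = 8, b = -5, c = 2.6.
= 832 + 1100 + 148.72 + (-480) + (-295.36) + (-288.6)
= 1016.76.

σ²_M = 1016.76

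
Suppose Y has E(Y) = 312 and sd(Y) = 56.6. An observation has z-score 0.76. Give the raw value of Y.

Y = 355.016

Y = E(Y) + z·sd(Y) = 312 + 0.76·56.6 = 355.016.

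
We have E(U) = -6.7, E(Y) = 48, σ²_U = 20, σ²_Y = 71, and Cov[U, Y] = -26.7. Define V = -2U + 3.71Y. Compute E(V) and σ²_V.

E(V) = (-2)·E(U) + 3.71·E(Y) = (-2)·(-6.7) + 3.71·48 = 191.48.
σ²_V = a²·σ²_U + b²·σ²_Y + 2ab·Cov[U, Y] with a = -2, b = 3.71.
= (-2)²·20 + 3.71²·71 + 2·(-2)·3.71·(-26.7)
= 80 + 977.2511 + 396.228 = 1453.4791.

E(V) = 191.48, σ²_V = 1453.4791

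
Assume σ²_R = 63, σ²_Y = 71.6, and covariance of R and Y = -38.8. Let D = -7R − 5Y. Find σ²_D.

σ²_D = a²·σ²_R + b²·σ²_Y + 2ab·covariance of R and Y with a = -7, b = -5.
= (-7)²·63 + (-5)²·71.6 + 2·(-7)·(-5)·(-38.8)
= 3087 + 1790 + (-2716) = 2161.

σ²_D = 2161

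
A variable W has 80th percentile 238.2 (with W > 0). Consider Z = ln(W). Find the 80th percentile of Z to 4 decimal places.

ln(W) is increasing, so P_{80}(Z) = g(P_{80}(W)) ≈ 5.4731.

80th percentile of Z = 5.4731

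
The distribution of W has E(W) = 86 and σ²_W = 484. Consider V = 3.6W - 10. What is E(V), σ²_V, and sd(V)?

V = 3.6W - 10 is linear with a = 3.6, b = -10.
E(V) = a·E(W) + b = 3.6·86 + (-10) = 299.6.
σ²_V = a²·σ²_W = 3.6²·484 = 6272.64 (the additive constant -10 does not affect variance).
sd(W) = √484 = 22.
sd(V) = |a|·sd(W) = |3.6|·22 = 79.2.

E(V) = 299.6, σ²_V = 6272.64, sd(V) = 79.2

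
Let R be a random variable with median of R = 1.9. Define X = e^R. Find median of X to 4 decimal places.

median of X = 6.6859

e^R is monotone on this domain, so median of X = exp(1.9) ≈ 6.6859.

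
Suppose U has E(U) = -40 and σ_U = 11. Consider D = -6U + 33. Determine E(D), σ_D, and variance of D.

E(D) = 273, σ_D = 66, variance of D = 4356

D = -6U + 33 is linear with a = -6, b = 33.
E(D) = a·E(U) + b = (-6)·(-40) + 33 = 273.
σ_D = |a|·σ_U = |-6|·11 = 66.
variance of U = 11² = 121.
variance of D = a²·variance of U = (-6)²·121 = 4356 (the additive constant 33 does not affect variance).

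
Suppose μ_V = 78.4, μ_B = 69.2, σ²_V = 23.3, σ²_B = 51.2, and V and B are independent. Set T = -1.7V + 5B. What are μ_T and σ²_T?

μ_T = 212.72, σ²_T = 1347.337

μ_T = (-1.7)·μ_V + 5·μ_B = (-1.7)·78.4 + 5·69.2 = 212.72.
σ²_T = a²·σ²_V + b²·σ²_B + 2ab·Cov(V, B) with a = -1.7, b = 5.
Independence gives Cov(V, B) = 0.
= (-1.7)²·23.3 + 5²·51.2 + 2·(-1.7)·5·0
= 67.337 + 1280 + 0 = 1347.337.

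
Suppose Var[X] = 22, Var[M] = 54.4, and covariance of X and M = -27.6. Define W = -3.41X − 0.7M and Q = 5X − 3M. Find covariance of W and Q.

By bilinearity, covariance of W and Q = ac·Var[X] + bd·Var[M] + (ad+bc)·covariance of X and M, with a=-3.41, b=-0.7, c=5, d=-3.
ac·Var[X] = (-3.41)·5·22 = -375.1
bd·Var[M] = (-0.7)·(-3)·54.4 = 114.24
(ad+bc)·covariance of X and M = (6.73)·(-27.6) = -185.748
covariance of W and Q = -375.1 + 114.24 + (-185.748) = -446.608.

covariance of W and Q = -446.608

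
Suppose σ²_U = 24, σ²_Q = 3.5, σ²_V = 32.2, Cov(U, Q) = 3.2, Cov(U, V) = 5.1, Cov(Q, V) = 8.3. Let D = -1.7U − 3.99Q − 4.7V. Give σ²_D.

σ²_D = 1272.58735

σ²_D = a²·σ²_U + b²·σ²_Q + c²·σ²_V + 2ab·Cov(U, Q) + 2ac·Cov(U, V) + 2bc·Cov(Q, V), with a = -1.7, b = -3.99, c = -4.7.
= 69.36 + 55.72035 + 711.298 + 43.4112 + 81.498 + 311.2998
= 1272.58735.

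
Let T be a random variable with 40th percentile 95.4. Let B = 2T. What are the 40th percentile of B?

40th percentile of B = 190.8

Since a = 2 > 0 the transformation is increasing, so the 40th percentile of B = a·(P_{40} of T) + b = 2·95.4 = 190.8.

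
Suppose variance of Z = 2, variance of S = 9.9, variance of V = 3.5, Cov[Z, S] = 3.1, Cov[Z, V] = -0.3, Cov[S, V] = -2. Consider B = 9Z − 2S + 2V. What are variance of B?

variance of B = a²·variance of Z + b²·variance of S + c²·variance of V + 2ab·Cov[Z, S] + 2ac·Cov[Z, V] + 2bc·Cov[S, V], with a = 9, b = -2, c = 2.
= 162 + 39.6 + 14 + (-111.6) + (-10.8) + 16
= 109.2.

variance of B = 109.2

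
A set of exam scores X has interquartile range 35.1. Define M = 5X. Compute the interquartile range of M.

IQR(M) = 175.5

Under M = aX + b, IQR(M) = |a|·IQR(X) = |5|·35.1 = 175.5 (shifts cancel; spread scales by |a|).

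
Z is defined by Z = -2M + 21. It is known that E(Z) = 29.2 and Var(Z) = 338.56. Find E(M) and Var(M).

From Z = -2M + 21: E(Z) = a·E(M) + b, so E(M) = (E(Z) − b)/a = (29.2 − 21)/(-2) = -4.1.
Var(Z) = a²·Var(M), so Var(M) = 338.56/(-2)² = 84.64.

E(M) = -4.1, Var(M) = 84.64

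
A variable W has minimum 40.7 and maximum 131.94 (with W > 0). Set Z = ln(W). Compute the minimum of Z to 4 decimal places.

ln(W) is increasing on this domain, so min(Z) comes from min(W) = 40.7: min(Z) = ln(40.7) ≈ 3.7062.

min(Z) = 3.7062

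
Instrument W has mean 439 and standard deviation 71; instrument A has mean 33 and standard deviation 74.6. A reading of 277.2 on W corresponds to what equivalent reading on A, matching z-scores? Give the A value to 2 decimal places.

z = (277.2 − 439)/71 ≈ -2.2789.
A = 33 + z·74.6 = 33 + (277.2 − 439)·74.6/71 ≈ -137.00.

A = -137.00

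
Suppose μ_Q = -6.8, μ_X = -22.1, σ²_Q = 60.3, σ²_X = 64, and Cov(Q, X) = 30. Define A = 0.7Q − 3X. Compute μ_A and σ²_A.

μ_A = 61.54, σ²_A = 479.547

μ_A = 0.7·μ_Q + (-3)·μ_X = 0.7·(-6.8) + (-3)·(-22.1) = 61.54.
σ²_A = a²·σ²_Q + b²·σ²_X + 2ab·Cov(Q, X) with a = 0.7, b = -3.
= 0.7²·60.3 + (-3)²·64 + 2·0.7·(-3)·30
= 29.547 + 576 + (-126) = 479.547.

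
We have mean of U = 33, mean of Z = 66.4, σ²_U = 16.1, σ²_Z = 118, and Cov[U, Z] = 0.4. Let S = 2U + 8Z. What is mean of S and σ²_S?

mean of S = 597.2, σ²_S = 7629.2

mean of S = 2·mean of U + 8·mean of Z = 2·33 + 8·66.4 = 597.2.
σ²_S = a²·σ²_U + b²·σ²_Z + 2ab·Cov[U, Z] with a = 2, b = 8.
= 2²·16.1 + 8²·118 + 2·2·8·0.4
= 64.4 + 7552 + 12.8 = 7629.2.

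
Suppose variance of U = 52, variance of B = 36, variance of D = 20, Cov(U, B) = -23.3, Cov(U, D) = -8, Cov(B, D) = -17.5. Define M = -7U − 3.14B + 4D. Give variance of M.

variance of M = 3086.2776

variance of M = a²·variance of U + b²·variance of B + c²·variance of D + 2ab·Cov(U, B) + 2ac·Cov(U, D) + 2bc·Cov(B, D), with a = -7, b = -3.14, c = 4.
= 2548 + 354.9456 + 320 + (-1024.268) + 448 + 439.6
= 3086.2776.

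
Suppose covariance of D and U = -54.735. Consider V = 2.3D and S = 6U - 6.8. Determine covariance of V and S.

covariance of V and S = -755.343

covariance of V and S = a·c·covariance of D and U = 2.3·6·(-54.735) = -755.343. Additive constants drop out.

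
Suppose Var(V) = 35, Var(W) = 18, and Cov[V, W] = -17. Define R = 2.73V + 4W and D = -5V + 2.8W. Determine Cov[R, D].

By bilinearity, Cov[R, D] = ac·Var(V) + bd·Var(W) + (ad+bc)·Cov[V, W], with a=2.73, b=4, c=-5, d=2.8.
ac·Var(V) = 2.73·(-5)·35 = -477.75
bd·Var(W) = 4·2.8·18 = 201.6
(ad+bc)·Cov[V, W] = (-12.356)·(-17) = 210.052
Cov[R, D] = -477.75 + 201.6 + 210.052 = -66.098.

Cov[R, D] = -66.098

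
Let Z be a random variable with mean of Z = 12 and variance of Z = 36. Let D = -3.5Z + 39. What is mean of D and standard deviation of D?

D = -3.5Z + 39 is linear with a = -3.5, b = 39.
mean of D = a·mean of Z + b = (-3.5)·12 + 39 = -3.
standard deviation of Z = √36 = 6.
standard deviation of D = |a|·standard deviation of Z = |-3.5|·6 = 21.

mean of D = -3, standard deviation of D = 21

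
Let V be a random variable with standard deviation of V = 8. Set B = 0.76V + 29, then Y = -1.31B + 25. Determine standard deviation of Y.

standard deviation of Y = 7.9648

standard deviation of B = |0.76|·8 = 6.08.
standard deviation of Y = |-1.31|·6.08 = 7.9648.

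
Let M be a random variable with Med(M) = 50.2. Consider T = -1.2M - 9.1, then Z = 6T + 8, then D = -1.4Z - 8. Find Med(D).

Med(D) = 563.256

Med(T) = (-1.2)·50.2 + (-9.1) = -69.34.
Med(Z) = 6·(-69.34) + 8 = -408.04.
Med(D) = (-1.4)·(-408.04) + (-8) = 563.256.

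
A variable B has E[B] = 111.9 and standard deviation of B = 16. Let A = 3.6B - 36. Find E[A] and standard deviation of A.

E[A] = 366.84, standard deviation of A = 57.6

A = 3.6B - 36 is linear with a = 3.6, b = -36.
E[A] = a·E[B] + b = 3.6·111.9 + (-36) = 366.84.
standard deviation of A = |a|·standard deviation of B = |3.6|·16 = 57.6.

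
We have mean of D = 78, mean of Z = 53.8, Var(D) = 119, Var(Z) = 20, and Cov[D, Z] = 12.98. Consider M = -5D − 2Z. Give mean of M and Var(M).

mean of M = (-5)·mean of D + (-2)·mean of Z = (-5)·78 + (-2)·53.8 = -497.6.
Var(M) = a²·Var(D) + b²·Var(Z) + 2ab·Cov[D, Z] with a = -5, b = -2.
= (-5)²·119 + (-2)²·20 + 2·(-5)·(-2)·12.98
= 2975 + 80 + 259.6 = 3314.6.

mean of M = -497.6, Var(M) = 3314.6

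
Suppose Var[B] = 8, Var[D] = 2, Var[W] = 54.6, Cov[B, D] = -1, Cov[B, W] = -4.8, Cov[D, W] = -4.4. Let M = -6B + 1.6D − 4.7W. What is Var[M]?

Var[M] = a²·Var[B] + b²·Var[D] + c²·Var[W] + 2ab·Cov[B, D] + 2ac·Cov[B, W] + 2bc·Cov[D, W], with a = -6, b = 1.6, c = -4.7.
= 288 + 5.12 + 1206.114 + 19.2 + (-270.72) + 66.176
= 1313.89.

Var[M] = 1313.89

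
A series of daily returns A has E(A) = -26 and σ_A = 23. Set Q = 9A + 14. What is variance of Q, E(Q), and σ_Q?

Q = 9A + 14 is linear with a = 9, b = 14.
variance of A = 23² = 529.
variance of Q = a²·variance of A = 9²·529 = 42849 (the additive constant 14 does not affect variance).
E(Q) = a·E(A) + b = 9·(-26) + 14 = -220.
σ_Q = |a|·σ_A = |9|·23 = 207.

variance of Q = 42849, E(Q) = -220, σ_Q = 207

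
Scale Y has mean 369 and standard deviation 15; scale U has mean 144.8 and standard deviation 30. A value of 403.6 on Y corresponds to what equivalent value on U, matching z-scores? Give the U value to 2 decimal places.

U = 214.00

z = (403.6 − 369)/15 ≈ 2.3067.
U = 144.8 + z·30 = 144.8 + (403.6 − 369)·30/15 = 214.00.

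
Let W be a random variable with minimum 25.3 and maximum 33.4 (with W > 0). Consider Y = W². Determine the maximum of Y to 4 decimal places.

W² is increasing on this domain, so max(Y) comes from max(W) = 33.4: max(Y) = square(33.4) = 1115.56.

max(Y) = 1115.56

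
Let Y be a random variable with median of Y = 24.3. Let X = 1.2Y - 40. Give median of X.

A linear map preserves order up to sign, so median of X = a·median of Y + b = 1.2·24.3 + (-40) = -10.84.

median of X = -10.84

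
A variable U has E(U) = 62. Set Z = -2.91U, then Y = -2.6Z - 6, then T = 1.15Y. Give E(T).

E(Z) = (-2.91)·62 = -180.42.
E(Y) = (-2.6)·(-180.42) + (-6) = 463.092.
E(T) = 1.15·463.092 = 532.5558.

E(T) = 532.5558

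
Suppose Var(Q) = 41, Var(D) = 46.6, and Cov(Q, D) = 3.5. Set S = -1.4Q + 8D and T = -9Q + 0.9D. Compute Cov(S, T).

Cov(S, T) = 595.71

By bilinearity, Cov(S, T) = ac·Var(Q) + bd·Var(D) + (ad+bc)·Cov(Q, D), with a=-1.4, b=8, c=-9, d=0.9.
ac·Var(Q) = (-1.4)·(-9)·41 = 516.6
bd·Var(D) = 8·0.9·46.6 = 335.52
(ad+bc)·Cov(Q, D) = (-73.26)·3.5 = -256.41
Cov(S, T) = 516.6 + 335.52 + (-256.41) = 595.71.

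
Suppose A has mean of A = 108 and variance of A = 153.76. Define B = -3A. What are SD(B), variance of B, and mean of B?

SD(B) = 37.2, variance of B = 1383.84, mean of B = -324

B = -3A is linear with a = -3, b = 0.
SD(A) = √153.76 = 12.4.
SD(B) = |a|·SD(A) = |-3|·12.4 = 37.2.
variance of B = a²·variance of A = (-3)²·153.76 = 1383.84.
mean of B = a·mean of A + b = (-3)·108 = -324.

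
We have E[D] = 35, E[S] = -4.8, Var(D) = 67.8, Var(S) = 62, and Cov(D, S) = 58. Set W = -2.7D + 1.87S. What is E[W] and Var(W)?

E[W] = (-2.7)·E[D] + 1.87·E[S] = (-2.7)·35 + 1.87·(-4.8) = -103.476.
Var(W) = a²·Var(D) + b²·Var(S) + 2ab·Cov(D, S) with a = -2.7, b = 1.87.
= (-2.7)²·67.8 + 1.87²·62 + 2·(-2.7)·1.87·58
= 494.262 + 216.8078 + (-585.684) = 125.3858.

E[W] = -103.476, Var(W) = 125.3858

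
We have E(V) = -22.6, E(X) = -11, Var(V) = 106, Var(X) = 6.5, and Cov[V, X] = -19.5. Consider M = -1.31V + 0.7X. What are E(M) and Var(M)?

E(M) = 21.906, Var(M) = 220.8546

E(M) = (-1.31)·E(V) + 0.7·E(X) = (-1.31)·(-22.6) + 0.7·(-11) = 21.906.
Var(M) = a²·Var(V) + b²·Var(X) + 2ab·Cov[V, X] with a = -1.31, b = 0.7.
= (-1.31)²·106 + 0.7²·6.5 + 2·(-1.31)·0.7·(-19.5)
= 181.9066 + 3.185 + 35.763 = 220.8546.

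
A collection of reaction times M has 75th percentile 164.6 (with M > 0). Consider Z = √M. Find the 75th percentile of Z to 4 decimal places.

75th percentile of Z = 12.8297

√M is increasing, so P_{75}(Z) = g(P_{75}(M)) ≈ 12.8297.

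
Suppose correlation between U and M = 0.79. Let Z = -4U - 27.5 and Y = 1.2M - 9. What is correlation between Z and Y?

correlation between Z and Y = -0.79

Linear rescalings preserve |correlation|; the slopes -4 and 1.2 have opposite signs, so the correlation flips sign: correlation between Z and Y = −correlation between U and M = -0.79.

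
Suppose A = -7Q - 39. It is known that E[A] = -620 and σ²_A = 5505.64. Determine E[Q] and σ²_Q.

From A = -7Q - 39: E[A] = a·E[Q] + b, so E[Q] = (E[A] − b)/a = (-620 − (-39))/(-7) = 83.
σ²_A = a²·σ²_Q, so σ²_Q = 5505.64/(-7)² = 112.36.

E[Q] = 83, σ²_Q = 112.36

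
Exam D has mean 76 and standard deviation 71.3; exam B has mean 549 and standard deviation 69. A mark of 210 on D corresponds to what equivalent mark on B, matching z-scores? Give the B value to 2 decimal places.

z = (210 − 76)/71.3 ≈ 1.8794.
B = 549 + z·69 = 549 + (210 − 76)·69/71.3 ≈ 678.68.

B = 678.68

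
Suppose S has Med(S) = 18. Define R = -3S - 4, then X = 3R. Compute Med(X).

Med(R) = (-3)·18 + (-4) = -58.
Med(X) = 3·(-58) = -174.

Med(X) = -174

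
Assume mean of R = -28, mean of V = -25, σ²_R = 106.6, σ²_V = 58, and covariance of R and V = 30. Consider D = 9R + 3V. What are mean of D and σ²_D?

mean of D = 9·mean of R + 3·mean of V = 9·(-28) + 3·(-25) = -327.
σ²_D = a²·σ²_R + b²·σ²_V + 2ab·covariance of R and V with a = 9, b = 3.
= 9²·106.6 + 3²·58 + 2·9·3·30
= 8634.6 + 522 + 1620 = 10776.6.

mean of D = -327, σ²_D = 10776.6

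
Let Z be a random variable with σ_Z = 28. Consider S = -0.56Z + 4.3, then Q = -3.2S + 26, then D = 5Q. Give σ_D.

σ_S = |-0.56|·28 = 15.68.
σ_Q = |-3.2|·15.68 = 50.176.
σ_D = |5|·50.176 = 250.88.

σ_D = 250.88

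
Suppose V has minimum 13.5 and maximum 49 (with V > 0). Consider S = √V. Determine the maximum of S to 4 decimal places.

max(S) = 7

√V is increasing on this domain, so max(S) comes from max(V) = 49: max(S) = √(49) = 7.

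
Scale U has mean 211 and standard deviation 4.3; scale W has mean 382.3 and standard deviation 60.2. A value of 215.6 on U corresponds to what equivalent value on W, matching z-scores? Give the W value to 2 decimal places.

W = 446.70

z = (215.6 − 211)/4.3 ≈ 1.0698.
W = 382.3 + z·60.2 = 382.3 + (215.6 − 211)·60.2/4.3 = 446.70.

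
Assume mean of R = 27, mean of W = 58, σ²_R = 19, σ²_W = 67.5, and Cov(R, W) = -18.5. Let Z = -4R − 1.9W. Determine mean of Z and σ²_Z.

mean of Z = -218.2, σ²_Z = 266.475

mean of Z = (-4)·mean of R + (-1.9)·mean of W = (-4)·27 + (-1.9)·58 = -218.2.
σ²_Z = a²·σ²_R + b²·σ²_W + 2ab·Cov(R, W) with a = -4, b = -1.9.
= (-4)²·19 + (-1.9)²·67.5 + 2·(-4)·(-1.9)·(-18.5)
= 304 + 243.675 + (-281.2) = 266.475.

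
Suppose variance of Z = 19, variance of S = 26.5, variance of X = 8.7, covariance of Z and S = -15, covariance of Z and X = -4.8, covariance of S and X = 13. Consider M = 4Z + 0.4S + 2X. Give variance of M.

variance of M = a²·variance of Z + b²·variance of S + c²·variance of X + 2ab·covariance of Z and S + 2ac·covariance of Z and X + 2bc·covariance of S and X, with a = 4, b = 0.4, c = 2.
= 304 + 4.24 + 34.8 + (-48) + (-76.8) + 20.8
= 239.04.

variance of M = 239.04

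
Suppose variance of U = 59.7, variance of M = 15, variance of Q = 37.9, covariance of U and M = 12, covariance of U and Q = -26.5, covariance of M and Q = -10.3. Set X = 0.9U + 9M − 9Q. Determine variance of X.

variance of X = a²·variance of U + b²·variance of M + c²·variance of Q + 2ab·covariance of U and M + 2ac·covariance of U and Q + 2bc·covariance of M and Q, with a = 0.9, b = 9, c = -9.
= 48.357 + 1215 + 3069.9 + 194.4 + 429.3 + 1668.6
= 6625.557.

variance of X = 6625.557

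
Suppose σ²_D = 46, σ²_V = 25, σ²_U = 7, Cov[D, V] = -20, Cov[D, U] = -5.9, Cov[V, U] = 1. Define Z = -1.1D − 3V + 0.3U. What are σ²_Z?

σ²_Z = a²·σ²_D + b²·σ²_V + c²·σ²_U + 2ab·Cov[D, V] + 2ac·Cov[D, U] + 2bc·Cov[V, U], with a = -1.1, b = -3, c = 0.3.
= 55.66 + 225 + 0.63 + (-132) + 3.894 + (-1.8)
= 151.384.

σ²_Z = 151.384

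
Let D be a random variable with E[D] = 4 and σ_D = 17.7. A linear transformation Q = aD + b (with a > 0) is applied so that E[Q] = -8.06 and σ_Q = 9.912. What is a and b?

a = 0.56, b = -10.3

σ_Q = a·σ_D (a > 0), so a = 9.912/17.7 = 0.56.
E[Q] = a·E[D] + b, so b = -8.06 − 0.56·4 = -10.3.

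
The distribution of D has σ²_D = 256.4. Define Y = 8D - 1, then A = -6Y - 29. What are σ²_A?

σ²_A = 590745.6

σ²_Y = 8²·256.4 = 16409.6.
σ²_A = (-6)²·16409.6 = 590745.6.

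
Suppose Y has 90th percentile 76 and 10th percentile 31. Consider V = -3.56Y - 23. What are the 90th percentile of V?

Since a = -3.56 < 0 the transformation is decreasing, reversing order: the 90th percentile of V corresponds to the 10th percentile of Y.
So P_{90}(V) = a·P_{10}(Y) + b = (-3.56)·31 + (-23) = -133.36.

90th percentile of V = -133.36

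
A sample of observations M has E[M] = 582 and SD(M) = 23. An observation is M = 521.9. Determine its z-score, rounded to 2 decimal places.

z = -2.61

z = (M − E[M]) / SD(M) = (521.9 − 582) / 23 ≈ -2.61.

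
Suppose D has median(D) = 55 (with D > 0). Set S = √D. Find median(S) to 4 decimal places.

√D is monotone on this domain, so median(S) = √(55) ≈ 7.4162.

median(S) = 7.4162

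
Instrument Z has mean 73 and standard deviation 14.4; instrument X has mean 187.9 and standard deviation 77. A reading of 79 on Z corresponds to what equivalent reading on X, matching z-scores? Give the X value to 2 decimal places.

X = 219.98

z = (79 − 73)/14.4 ≈ 0.4167.
X = 187.9 + z·77 = 187.9 + (79 − 73)·77/14.4 ≈ 219.98.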